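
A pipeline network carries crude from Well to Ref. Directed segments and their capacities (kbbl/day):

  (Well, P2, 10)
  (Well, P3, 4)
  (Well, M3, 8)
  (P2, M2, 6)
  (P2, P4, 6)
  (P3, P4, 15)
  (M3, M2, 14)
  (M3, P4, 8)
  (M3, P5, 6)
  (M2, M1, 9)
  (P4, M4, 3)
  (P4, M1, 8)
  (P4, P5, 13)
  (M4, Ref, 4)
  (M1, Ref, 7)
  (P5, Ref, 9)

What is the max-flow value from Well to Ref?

19

Augment Well→M3→P5→Ref: bottleneck 6, flow now 6.
Augment Well→P2→M2→M1→Ref: bottleneck 6, flow now 12.
Augment Well→P2→P4→M4→Ref: bottleneck 3, flow now 15.
Augment Well→P2→P4→M1→Ref: bottleneck 1, flow now 16.
Augment Well→P3→P4→P5→Ref: bottleneck 3, flow now 19.
No augmenting path remains; maximum flow = 19.
In the residual graph, reachable from Well: {Well, P2, P3, M3, M2, P4, M1, P5}.
Min-cut edges: P4→M4 (3), M1→Ref (7), P5→Ref (9); capacity 3 + 7 + 9 = 19.
This cut is saturated, so no flow can exceed 19.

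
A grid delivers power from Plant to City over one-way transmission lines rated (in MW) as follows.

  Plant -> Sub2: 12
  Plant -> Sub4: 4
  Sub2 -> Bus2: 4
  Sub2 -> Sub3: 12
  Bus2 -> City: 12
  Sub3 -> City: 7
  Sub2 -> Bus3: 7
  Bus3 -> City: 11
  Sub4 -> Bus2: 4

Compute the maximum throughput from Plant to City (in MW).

Augment Plant→Sub4→Bus2→City: bottleneck 4, flow now 4.
Augment Plant→Sub2→Sub3→City: bottleneck 7, flow now 11.
Augment Plant→Sub2→Bus3→City: bottleneck 5, flow now 16.
No augmenting path remains; maximum flow = 16.
In the residual graph, reachable from Plant: {Plant}.
Min-cut edges: Plant→Sub4 (4), Plant→Sub2 (12); capacity 4 + 12 = 16.
This cut is saturated, so no flow can exceed 16.

16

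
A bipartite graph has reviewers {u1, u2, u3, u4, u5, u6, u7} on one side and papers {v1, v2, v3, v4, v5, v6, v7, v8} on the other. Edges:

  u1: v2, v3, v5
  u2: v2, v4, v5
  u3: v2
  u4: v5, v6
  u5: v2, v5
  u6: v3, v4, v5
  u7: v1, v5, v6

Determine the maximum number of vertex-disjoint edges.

Unit-capacity flow: source→left, listed edges, right→sink; max matching = max flow.
Augmenting path u1→v2 (+1); matched 1.
Augmenting path u2→v4 (+1); matched 2.
Augmenting path u4→v5 (+1); matched 3.
Augmenting path u6→v3 (+1); matched 4.
Augmenting path u7→v1 (+1); matched 5.
Augmenting path u5→v5→u4→v6 (+1); matched 6.
No augmenting path remains; maximum matching = 6.
König certificate: {u4, u7, v2, v3, v4, v5} is a vertex cover of size 6 (every listed pair touches it), so no matching can be larger.

6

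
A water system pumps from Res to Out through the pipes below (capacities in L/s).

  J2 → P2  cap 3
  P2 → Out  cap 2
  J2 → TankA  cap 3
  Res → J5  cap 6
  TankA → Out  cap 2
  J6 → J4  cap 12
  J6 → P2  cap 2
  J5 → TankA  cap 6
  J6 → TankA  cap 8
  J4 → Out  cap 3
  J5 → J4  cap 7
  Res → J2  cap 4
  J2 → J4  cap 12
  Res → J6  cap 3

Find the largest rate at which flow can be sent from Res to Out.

7

Augment Res→J6→P2→Out: bottleneck 2, flow now 2.
Augment Res→J6→TankA→Out: bottleneck 1, flow now 3.
Augment Res→J2→TankA→Out: bottleneck 1, flow now 4.
Augment Res→J2→J4→Out: bottleneck 3, flow now 7.
No augmenting path remains; maximum flow = 7.
In the residual graph, reachable from Res: {Res, J6, J2, J5, P2, TankA, J4}.
Min-cut edges: P2→Out (2), TankA→Out (2), J4→Out (3); capacity 2 + 2 + 3 = 7.
This cut is saturated, so no flow can exceed 7.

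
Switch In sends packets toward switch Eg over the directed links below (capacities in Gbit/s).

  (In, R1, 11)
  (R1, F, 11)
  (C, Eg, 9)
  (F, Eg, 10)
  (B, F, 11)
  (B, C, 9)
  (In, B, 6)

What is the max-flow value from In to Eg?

16

Augment In→B→F→Eg: bottleneck 6, flow now 6.
Augment In→R1→F→Eg: bottleneck 4, flow now 10.
Augment In→R1→F→B→C→Eg: bottleneck 6, flow now 16. (uses reverse residual edge)
No augmenting path remains; maximum flow = 16.
In the residual graph, reachable from In: {In, R1, F}.
Min-cut edges: In→B (6), F→Eg (10); capacity 6 + 10 = 16.
This cut is saturated, so no flow can exceed 16.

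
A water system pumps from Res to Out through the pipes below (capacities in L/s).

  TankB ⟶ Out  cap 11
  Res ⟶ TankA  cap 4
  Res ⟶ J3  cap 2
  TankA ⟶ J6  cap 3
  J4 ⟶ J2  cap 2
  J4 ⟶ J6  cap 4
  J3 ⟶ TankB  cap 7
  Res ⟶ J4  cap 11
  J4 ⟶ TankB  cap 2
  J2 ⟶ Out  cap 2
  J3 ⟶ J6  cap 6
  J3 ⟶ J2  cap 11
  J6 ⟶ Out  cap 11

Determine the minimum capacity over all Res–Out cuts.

Augment Res→J4→J6→Out: bottleneck 4, flow now 4.
Augment Res→J4→J2→Out: bottleneck 2, flow now 6.
Augment Res→J4→TankB→Out: bottleneck 2, flow now 8.
Augment Res→TankA→J6→Out: bottleneck 3, flow now 11.
Augment Res→J3→J6→Out: bottleneck 2, flow now 13.
No augmenting path remains; maximum flow = 13.
By max-flow min-cut, the minimum cut capacity equals the max flow.
In the residual graph, reachable from Res: {Res, J4, TankA}.
Min-cut edges: Res→J3 (2), J4→J6 (4), J4→J2 (2), J4→TankB (2), TankA→J6 (3); capacity 2 + 4 + 2 + 2 + 3 = 13.

13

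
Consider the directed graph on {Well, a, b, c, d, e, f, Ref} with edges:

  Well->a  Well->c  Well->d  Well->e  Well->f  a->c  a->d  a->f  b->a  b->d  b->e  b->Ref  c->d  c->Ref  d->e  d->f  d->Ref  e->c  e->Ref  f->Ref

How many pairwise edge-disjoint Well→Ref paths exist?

Assign every edge capacity 1; by Menger, the answer equals the max flow.
Path Well→c→Ref (+1); total 1.
Path Well→d→Ref (+1); total 2.
Path Well→e→Ref (+1); total 3.
Path Well→f→Ref (+1); total 4.
No residual Well→Ref path; max flow = 4.
Certifying cut of size 4: {c→Ref, d→Ref, e→Ref, f→Ref}.

4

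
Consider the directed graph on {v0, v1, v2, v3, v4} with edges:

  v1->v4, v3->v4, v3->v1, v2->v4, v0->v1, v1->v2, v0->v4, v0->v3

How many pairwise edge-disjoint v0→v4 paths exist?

Assign every edge capacity 1; by Menger, the answer equals the max flow.
Path v0→v4 (+1); total 1.
Path v0→v1→v4 (+1); total 2.
Path v0→v3→v4 (+1); total 3.
No residual v0→v4 path; max flow = 3.
Certifying cut of size 3: {v0→v1, v0→v3, v0→v4}.

3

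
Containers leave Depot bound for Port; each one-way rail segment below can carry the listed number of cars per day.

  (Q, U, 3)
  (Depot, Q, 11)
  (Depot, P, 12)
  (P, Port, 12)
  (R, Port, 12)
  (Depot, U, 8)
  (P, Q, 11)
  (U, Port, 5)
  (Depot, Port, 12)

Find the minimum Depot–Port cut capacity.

Augment Depot→Port: bottleneck 12, flow now 12.
Augment Depot→P→Port: bottleneck 12, flow now 24.
Augment Depot→U→Port: bottleneck 5, flow now 29.
No augmenting path remains; maximum flow = 29.
By max-flow min-cut, the minimum cut capacity equals the max flow.
In the residual graph, reachable from Depot: {Depot, Q, U}.
Min-cut edges: Depot→P (12), Depot→Port (12), U→Port (5); capacity 12 + 12 + 5 = 29.

29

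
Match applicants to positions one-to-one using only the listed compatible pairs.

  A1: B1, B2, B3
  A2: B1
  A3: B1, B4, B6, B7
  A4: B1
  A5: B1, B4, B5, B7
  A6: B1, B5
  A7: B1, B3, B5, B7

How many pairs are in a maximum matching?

Unit-capacity flow: source→left, listed edges, right→sink; max matching = max flow.
Augmenting path A1→B1 (+1); matched 1.
Augmenting path A3→B4 (+1); matched 2.
Augmenting path A5→B5 (+1); matched 3.
Augmenting path A7→B3 (+1); matched 4.
Augmenting path A2→B1→A1→B2 (+1); matched 5.
Augmenting path A6→B5→A5→B7 (+1); matched 6.
No augmenting path remains; maximum matching = 6.
König certificate: {A1, A3, A5, A6, A7, B1} is a vertex cover of size 6 (every listed pair touches it), so no matching can be larger.

6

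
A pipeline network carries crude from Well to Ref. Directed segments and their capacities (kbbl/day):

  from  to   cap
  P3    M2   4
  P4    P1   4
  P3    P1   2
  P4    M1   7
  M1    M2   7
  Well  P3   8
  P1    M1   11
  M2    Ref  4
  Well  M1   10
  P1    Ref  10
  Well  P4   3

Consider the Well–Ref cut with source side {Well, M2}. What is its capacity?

25

Edges leaving {Well, M2}: Well→P3 (8), Well→P4 (3), Well→M1 (10), M2→Ref (4).
Cut capacity = 8 + 3 + 10 + 4 = 25.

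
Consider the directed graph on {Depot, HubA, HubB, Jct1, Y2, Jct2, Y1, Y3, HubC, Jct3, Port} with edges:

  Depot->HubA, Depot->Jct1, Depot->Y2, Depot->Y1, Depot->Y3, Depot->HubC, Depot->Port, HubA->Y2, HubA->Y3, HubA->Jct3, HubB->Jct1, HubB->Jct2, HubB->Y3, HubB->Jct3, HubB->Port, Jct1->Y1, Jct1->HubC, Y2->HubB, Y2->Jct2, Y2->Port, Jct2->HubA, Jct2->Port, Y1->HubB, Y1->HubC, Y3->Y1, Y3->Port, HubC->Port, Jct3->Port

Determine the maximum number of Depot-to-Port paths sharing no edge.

Assign every edge capacity 1; by Menger, the answer equals the max flow.
Path Depot→Port (+1); total 1.
Path Depot→Y2→Port (+1); total 2.
Path Depot→Y3→Port (+1); total 3.
Path Depot→HubC→Port (+1); total 4.
Path Depot→HubA→Jct3→Port (+1); total 5.
Path Depot→Y1→HubB→Port (+1); total 6.
No residual Depot→Port path; max flow = 6.
Certifying cut of size 6: {Depot→HubA, Depot→Port, Depot→Y2, Depot→Y3, HubC→Port, Y1→HubB}.

6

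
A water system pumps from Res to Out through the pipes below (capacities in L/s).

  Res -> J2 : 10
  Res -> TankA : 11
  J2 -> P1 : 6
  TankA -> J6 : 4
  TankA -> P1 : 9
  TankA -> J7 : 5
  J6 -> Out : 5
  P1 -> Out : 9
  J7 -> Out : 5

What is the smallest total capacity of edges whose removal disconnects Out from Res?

17

Augment Res→J2→P1→Out: bottleneck 6, flow now 6.
Augment Res→TankA→J6→Out: bottleneck 4, flow now 10.
Augment Res→TankA→P1→Out: bottleneck 3, flow now 13.
Augment Res→TankA→J7→Out: bottleneck 4, flow now 17.
No augmenting path remains; maximum flow = 17.
By max-flow min-cut, the minimum cut capacity equals the max flow.
In the residual graph, reachable from Res: {Res, J2}.
Min-cut edges: Res→TankA (11), J2→P1 (6); capacity 11 + 6 = 17.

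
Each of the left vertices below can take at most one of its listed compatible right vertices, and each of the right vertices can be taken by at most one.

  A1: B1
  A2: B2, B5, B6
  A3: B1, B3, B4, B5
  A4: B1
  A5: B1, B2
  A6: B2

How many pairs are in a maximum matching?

Unit-capacity flow: source→left, listed edges, right→sink; max matching = max flow.
Augmenting path A1→B1 (+1); matched 1.
Augmenting path A2→B2 (+1); matched 2.
Augmenting path A3→B3 (+1); matched 3.
Augmenting path A5→B2→A2→B5 (+1); matched 4.
No augmenting path remains; maximum matching = 4.
König certificate: {A2, A3, B1, B2} is a vertex cover of size 4 (every listed pair touches it), so no matching can be larger.

4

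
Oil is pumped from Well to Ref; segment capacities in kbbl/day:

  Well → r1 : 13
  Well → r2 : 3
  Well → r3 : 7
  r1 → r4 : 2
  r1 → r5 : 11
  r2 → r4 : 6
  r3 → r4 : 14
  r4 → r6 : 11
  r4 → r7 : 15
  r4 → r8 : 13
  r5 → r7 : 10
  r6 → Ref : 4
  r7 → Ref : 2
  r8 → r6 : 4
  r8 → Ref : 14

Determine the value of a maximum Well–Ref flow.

14

Augment Well→r1→r4→r6→Ref: bottleneck 2, flow now 2.
Augment Well→r1→r5→r7→Ref: bottleneck 2, flow now 4.
Augment Well→r2→r4→r6→Ref: bottleneck 2, flow now 6.
Augment Well→r2→r4→r8→Ref: bottleneck 1, flow now 7.
Augment Well→r3→r4→r8→Ref: bottleneck 7, flow now 14.
No augmenting path remains; maximum flow = 14.
In the residual graph, reachable from Well: {Well, r1, r5, r7}.
Min-cut edges: Well→r2 (3), Well→r3 (7), r1→r4 (2), r7→Ref (2); capacity 3 + 7 + 2 + 2 = 14.
This cut is saturated, so no flow can exceed 14.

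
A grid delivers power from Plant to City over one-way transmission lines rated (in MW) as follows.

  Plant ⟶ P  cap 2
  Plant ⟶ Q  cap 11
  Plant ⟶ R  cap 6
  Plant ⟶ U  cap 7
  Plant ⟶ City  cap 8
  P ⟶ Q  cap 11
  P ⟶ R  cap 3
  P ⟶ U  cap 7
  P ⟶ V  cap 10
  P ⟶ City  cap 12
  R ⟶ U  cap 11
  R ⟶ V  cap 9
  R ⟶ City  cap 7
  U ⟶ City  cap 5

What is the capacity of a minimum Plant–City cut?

Augment Plant→City: bottleneck 8, flow now 8.
Augment Plant→P→City: bottleneck 2, flow now 10.
Augment Plant→R→City: bottleneck 6, flow now 16.
Augment Plant→U→City: bottleneck 5, flow now 21.
No augmenting path remains; maximum flow = 21.
By max-flow min-cut, the minimum cut capacity equals the max flow.
In the residual graph, reachable from Plant: {Plant, Q, U}.
Min-cut edges: Plant→P (2), Plant→R (6), Plant→City (8), U→City (5); capacity 2 + 6 + 8 + 5 = 21.

21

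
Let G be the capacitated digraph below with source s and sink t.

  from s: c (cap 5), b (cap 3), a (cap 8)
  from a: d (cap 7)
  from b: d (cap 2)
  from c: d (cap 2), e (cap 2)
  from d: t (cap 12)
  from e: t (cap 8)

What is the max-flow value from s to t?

13

Augment s→a→d→t: bottleneck 7, flow now 7.
Augment s→b→d→t: bottleneck 2, flow now 9.
Augment s→c→d→t: bottleneck 2, flow now 11.
Augment s→c→e→t: bottleneck 2, flow now 13.
No augmenting path remains; maximum flow = 13.
In the residual graph, reachable from s: {s, a, b, c}.
Min-cut edges: a→d (7), b→d (2), c→d (2), c→e (2); capacity 7 + 2 + 2 + 2 = 13.
This cut is saturated, so no flow can exceed 13.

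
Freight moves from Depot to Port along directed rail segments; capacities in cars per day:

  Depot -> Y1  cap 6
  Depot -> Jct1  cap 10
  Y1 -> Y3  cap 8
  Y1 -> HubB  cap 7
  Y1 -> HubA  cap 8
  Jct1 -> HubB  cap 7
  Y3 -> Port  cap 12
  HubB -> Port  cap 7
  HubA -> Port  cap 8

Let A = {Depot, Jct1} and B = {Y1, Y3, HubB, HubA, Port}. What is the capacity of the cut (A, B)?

13

Edges leaving {Depot, Jct1}: Depot→Y1 (6), Jct1→HubB (7).
Cut capacity = 6 + 7 = 13.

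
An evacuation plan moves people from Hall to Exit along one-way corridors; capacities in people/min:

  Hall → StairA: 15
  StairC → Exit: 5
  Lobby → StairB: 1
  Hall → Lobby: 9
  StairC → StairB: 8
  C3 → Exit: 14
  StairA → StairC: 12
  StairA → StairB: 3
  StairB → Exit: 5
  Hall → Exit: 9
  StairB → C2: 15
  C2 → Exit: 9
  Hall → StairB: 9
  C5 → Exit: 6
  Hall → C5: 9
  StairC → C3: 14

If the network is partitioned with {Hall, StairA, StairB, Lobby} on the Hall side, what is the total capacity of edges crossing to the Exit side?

50

Edges leaving {Hall, StairA, StairB, Lobby}: Hall→C5 (9), Hall→Exit (9), StairA→StairC (12), StairB→C2 (15), StairB→Exit (5).
Cut capacity = 9 + 9 + 12 + 15 + 5 = 50.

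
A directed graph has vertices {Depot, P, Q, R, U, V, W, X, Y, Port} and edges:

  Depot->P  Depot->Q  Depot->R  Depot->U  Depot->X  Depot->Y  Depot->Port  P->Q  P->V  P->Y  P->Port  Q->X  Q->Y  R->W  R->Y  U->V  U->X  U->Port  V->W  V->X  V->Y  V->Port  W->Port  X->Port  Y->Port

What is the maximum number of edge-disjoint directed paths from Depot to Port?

6

Assign every edge capacity 1; by Menger, the answer equals the max flow.
Path Depot→Port (+1); total 1.
Path Depot→P→Port (+1); total 2.
Path Depot→U→Port (+1); total 3.
Path Depot→X→Port (+1); total 4.
Path Depot→Y→Port (+1); total 5.
Path Depot→R→W→Port (+1); total 6.
No residual Depot→Port path; max flow = 6.
Certifying cut of size 6: {Depot→P, Depot→Port, Depot→R, Depot→U, X→Port, Y→Port}.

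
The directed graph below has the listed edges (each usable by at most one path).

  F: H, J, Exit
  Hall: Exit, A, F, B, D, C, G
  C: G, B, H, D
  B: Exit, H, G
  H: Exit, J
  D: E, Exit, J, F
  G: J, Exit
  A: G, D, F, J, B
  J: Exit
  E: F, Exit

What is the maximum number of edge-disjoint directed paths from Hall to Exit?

Assign every edge capacity 1; by Menger, the answer equals the max flow.
Path Hall→Exit (+1); total 1.
Path Hall→B→Exit (+1); total 2.
Path Hall→D→Exit (+1); total 3.
Path Hall→F→Exit (+1); total 4.
Path Hall→G→Exit (+1); total 5.
Path Hall→A→J→Exit (+1); total 6.
Path Hall→C→H→Exit (+1); total 7.
No residual Hall→Exit path; max flow = 7.
Certifying cut of size 7: {Hall→A, Hall→B, Hall→C, Hall→D, Hall→Exit, Hall→F, Hall→G}.

7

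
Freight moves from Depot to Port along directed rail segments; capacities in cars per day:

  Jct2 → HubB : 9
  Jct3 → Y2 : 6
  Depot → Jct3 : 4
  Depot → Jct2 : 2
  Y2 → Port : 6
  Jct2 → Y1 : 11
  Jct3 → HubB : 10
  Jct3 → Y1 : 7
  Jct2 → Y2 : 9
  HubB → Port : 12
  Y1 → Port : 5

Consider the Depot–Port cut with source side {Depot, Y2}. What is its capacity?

Edges leaving {Depot, Y2}: Depot→Jct3 (4), Depot→Jct2 (2), Y2→Port (6).
Cut capacity = 4 + 2 + 6 = 12.

12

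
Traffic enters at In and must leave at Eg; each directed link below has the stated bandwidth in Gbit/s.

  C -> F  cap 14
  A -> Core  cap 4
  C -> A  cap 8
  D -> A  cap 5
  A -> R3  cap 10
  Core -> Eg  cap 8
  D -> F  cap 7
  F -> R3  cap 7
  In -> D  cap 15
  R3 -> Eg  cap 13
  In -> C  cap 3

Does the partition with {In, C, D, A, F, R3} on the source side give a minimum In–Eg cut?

No — its capacity is 17, but the minimum cut has capacity 15.

Given cut capacity: 4 + 13 = 17.
Augment In→C→A→Core→Eg: bottleneck 3, flow now 3.
Augment In→D→A→Core→Eg: bottleneck 1, flow now 4.
Augment In→D→A→R3→Eg: bottleneck 4, flow now 8.
Augment In→D→F→R3→Eg: bottleneck 7, flow now 15.
No augmenting path remains; maximum flow = 15.
In the residual graph, reachable from In: {In, D}.
Min-cut edges: In→C (3), D→A (5), D→F (7); capacity 3 + 5 + 7 = 15.
Cut capacity 17 exceeds the max flow 15, so it is not minimum.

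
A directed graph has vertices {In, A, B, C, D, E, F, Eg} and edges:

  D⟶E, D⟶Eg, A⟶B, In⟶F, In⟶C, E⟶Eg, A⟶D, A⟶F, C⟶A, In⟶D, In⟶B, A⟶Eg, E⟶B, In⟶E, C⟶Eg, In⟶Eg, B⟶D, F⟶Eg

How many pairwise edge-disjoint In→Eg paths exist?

5

Assign every edge capacity 1; by Menger, the answer equals the max flow.
Path In→Eg (+1); total 1.
Path In→C→Eg (+1); total 2.
Path In→D→Eg (+1); total 3.
Path In→E→Eg (+1); total 4.
Path In→F→Eg (+1); total 5.
No residual In→Eg path; max flow = 5.
Certifying cut of size 5: {D→Eg, E→Eg, In→C, In→Eg, In→F}.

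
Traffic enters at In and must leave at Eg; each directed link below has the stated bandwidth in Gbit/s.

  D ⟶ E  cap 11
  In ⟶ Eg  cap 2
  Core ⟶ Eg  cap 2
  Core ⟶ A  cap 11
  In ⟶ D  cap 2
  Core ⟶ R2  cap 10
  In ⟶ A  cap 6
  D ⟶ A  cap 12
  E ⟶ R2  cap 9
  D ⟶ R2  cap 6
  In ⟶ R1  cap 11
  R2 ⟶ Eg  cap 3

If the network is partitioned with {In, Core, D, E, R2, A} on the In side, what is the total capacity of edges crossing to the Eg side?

18

Edges leaving {In, Core, D, E, R2, A}: In→R1 (11), In→Eg (2), Core→Eg (2), R2→Eg (3).
Cut capacity = 11 + 2 + 2 + 3 = 18.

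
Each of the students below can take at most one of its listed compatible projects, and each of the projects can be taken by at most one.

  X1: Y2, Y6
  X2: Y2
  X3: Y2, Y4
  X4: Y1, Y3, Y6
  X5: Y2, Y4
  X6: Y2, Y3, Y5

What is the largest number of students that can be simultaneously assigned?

Unit-capacity flow: source→left, listed edges, right→sink; max matching = max flow.
Augmenting path X1→Y2 (+1); matched 1.
Augmenting path X3→Y4 (+1); matched 2.
Augmenting path X4→Y1 (+1); matched 3.
Augmenting path X6→Y3 (+1); matched 4.
Augmenting path X2→Y2→X1→Y6 (+1); matched 5.
No augmenting path remains; maximum matching = 5.
König certificate: {X1, X4, X6, Y2, Y4} is a vertex cover of size 5 (every listed pair touches it), so no matching can be larger.

5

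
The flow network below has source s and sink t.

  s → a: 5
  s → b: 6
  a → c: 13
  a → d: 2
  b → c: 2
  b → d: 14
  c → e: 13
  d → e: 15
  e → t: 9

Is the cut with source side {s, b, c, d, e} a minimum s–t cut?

Given cut capacity: 5 + 9 = 14.
Augment s→a→c→e→t: bottleneck 5, flow now 5.
Augment s→b→c→e→t: bottleneck 2, flow now 7.
Augment s→b→d→e→t: bottleneck 2, flow now 9.
No augmenting path remains; maximum flow = 9.
In the residual graph, reachable from s: {s, a, b, c, d, e}.
Min-cut edges: e→t (9); capacity 9 = 9.
Cut capacity 14 exceeds the max flow 9, so it is not minimum.

No — its capacity is 14, but the minimum cut has capacity 9.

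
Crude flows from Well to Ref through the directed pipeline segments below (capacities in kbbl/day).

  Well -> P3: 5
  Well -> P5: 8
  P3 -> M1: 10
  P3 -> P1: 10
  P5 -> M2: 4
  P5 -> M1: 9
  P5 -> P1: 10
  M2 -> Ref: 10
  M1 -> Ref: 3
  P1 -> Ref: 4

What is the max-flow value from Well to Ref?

Augment Well→P3→M1→Ref: bottleneck 3, flow now 3.
Augment Well→P3→P1→Ref: bottleneck 2, flow now 5.
Augment Well→P5→M2→Ref: bottleneck 4, flow now 9.
Augment Well→P5→P1→Ref: bottleneck 2, flow now 11.
No augmenting path remains; maximum flow = 11.
In the residual graph, reachable from Well: {Well, P3, P5, M1, P1}.
Min-cut edges: P5→M2 (4), M1→Ref (3), P1→Ref (4); capacity 4 + 3 + 4 = 11.
This cut is saturated, so no flow can exceed 11.

11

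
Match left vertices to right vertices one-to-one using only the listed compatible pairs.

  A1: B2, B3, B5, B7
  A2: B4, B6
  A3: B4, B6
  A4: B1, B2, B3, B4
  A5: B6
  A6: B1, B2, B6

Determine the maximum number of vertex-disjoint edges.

Unit-capacity flow: source→left, listed edges, right→sink; max matching = max flow.
Augmenting path A1→B2 (+1); matched 1.
Augmenting path A2→B4 (+1); matched 2.
Augmenting path A3→B6 (+1); matched 3.
Augmenting path A4→B1 (+1); matched 4.
Augmenting path A6→B1→A4→B3 (+1); matched 5.
No augmenting path remains; maximum matching = 5.
König certificate: {A1, A4, A6, B4, B6} is a vertex cover of size 5 (every listed pair touches it), so no matching can be larger.

5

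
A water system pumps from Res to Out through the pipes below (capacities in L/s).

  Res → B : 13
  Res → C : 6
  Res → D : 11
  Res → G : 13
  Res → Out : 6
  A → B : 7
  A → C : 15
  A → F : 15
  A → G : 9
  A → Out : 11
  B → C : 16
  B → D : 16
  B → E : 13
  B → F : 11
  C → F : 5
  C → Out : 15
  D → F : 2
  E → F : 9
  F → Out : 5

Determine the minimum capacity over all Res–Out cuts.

Augment Res→Out: bottleneck 6, flow now 6.
Augment Res→C→Out: bottleneck 6, flow now 12.
Augment Res→B→C→Out: bottleneck 9, flow now 21.
Augment Res→B→F→Out: bottleneck 4, flow now 25.
Augment Res→D→F→Out: bottleneck 1, flow now 26.
No augmenting path remains; maximum flow = 26.
By max-flow min-cut, the minimum cut capacity equals the max flow.
In the residual graph, reachable from Res: {Res, B, C, D, E, F, G}.
Min-cut edges: Res→Out (6), C→Out (15), F→Out (5); capacity 6 + 15 + 5 = 26.

26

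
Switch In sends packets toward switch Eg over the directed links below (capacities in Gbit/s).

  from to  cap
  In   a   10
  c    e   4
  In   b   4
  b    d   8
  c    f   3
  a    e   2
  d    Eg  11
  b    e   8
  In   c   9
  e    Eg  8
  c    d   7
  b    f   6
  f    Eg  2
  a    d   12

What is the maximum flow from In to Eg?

Augment In→a→d→Eg: bottleneck 10, flow now 10.
Augment In→b→d→Eg: bottleneck 1, flow now 11.
Augment In→b→e→Eg: bottleneck 3, flow now 14.
Augment In→c→e→Eg: bottleneck 4, flow now 18.
Augment In→c→f→Eg: bottleneck 2, flow now 20.
Augment In→c→d→a→e→Eg: bottleneck 1, flow now 21. (uses reverse residual edge)
No augmenting path remains; maximum flow = 21.
In the residual graph, reachable from In: {In, a, b, c, d, e, f}.
Min-cut edges: d→Eg (11), e→Eg (8), f→Eg (2); capacity 11 + 8 + 2 = 21.
This cut is saturated, so no flow can exceed 21.

21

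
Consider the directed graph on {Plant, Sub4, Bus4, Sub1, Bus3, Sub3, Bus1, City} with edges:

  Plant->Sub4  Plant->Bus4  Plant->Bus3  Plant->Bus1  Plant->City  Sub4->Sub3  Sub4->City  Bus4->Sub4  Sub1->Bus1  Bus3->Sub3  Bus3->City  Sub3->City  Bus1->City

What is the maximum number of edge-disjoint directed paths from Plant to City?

5

Assign every edge capacity 1; by Menger, the answer equals the max flow.
Path Plant→City (+1); total 1.
Path Plant→Sub4→City (+1); total 2.
Path Plant→Bus3→City (+1); total 3.
Path Plant→Bus1→City (+1); total 4.
Path Plant→Bus4→Sub4→Sub3→City (+1); total 5.
No residual Plant→City path; max flow = 5.
Certifying cut of size 5: {Plant→Bus1, Plant→Bus3, Plant→Bus4, Plant→City, Plant→Sub4}.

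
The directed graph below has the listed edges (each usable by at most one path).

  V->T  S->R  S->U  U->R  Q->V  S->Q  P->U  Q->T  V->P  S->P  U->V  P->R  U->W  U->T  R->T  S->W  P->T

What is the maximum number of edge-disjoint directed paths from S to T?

4

Assign every edge capacity 1; by Menger, the answer equals the max flow.
Path S→P→T (+1); total 1.
Path S→Q→T (+1); total 2.
Path S→R→T (+1); total 3.
Path S→U→T (+1); total 4.
No residual S→T path; max flow = 4.
Certifying cut of size 4: {S→P, S→Q, S→R, S→U}.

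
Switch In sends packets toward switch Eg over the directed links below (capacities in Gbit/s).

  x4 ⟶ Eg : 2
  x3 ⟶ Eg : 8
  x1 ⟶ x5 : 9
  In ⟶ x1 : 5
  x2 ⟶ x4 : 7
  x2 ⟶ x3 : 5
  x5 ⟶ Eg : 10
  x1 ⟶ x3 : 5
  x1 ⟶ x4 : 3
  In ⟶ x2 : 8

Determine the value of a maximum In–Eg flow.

12

Augment In→x1→x3→Eg: bottleneck 5, flow now 5.
Augment In→x2→x3→Eg: bottleneck 3, flow now 8.
Augment In→x2→x4→Eg: bottleneck 2, flow now 10.
Augment In→x2→x3→x1→x5→Eg: bottleneck 2, flow now 12. (uses reverse residual edge)
No augmenting path remains; maximum flow = 12.
In the residual graph, reachable from In: {In, x2, x4}.
Min-cut edges: In→x1 (5), x2→x3 (5), x4→Eg (2); capacity 5 + 5 + 2 = 12.
This cut is saturated, so no flow can exceed 12.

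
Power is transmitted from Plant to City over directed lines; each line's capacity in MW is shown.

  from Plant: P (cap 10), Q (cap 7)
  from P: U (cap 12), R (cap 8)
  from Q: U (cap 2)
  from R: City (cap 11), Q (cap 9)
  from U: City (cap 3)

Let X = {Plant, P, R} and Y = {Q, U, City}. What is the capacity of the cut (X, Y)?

39

Edges leaving {Plant, P, R}: Plant→Q (7), P→U (12), R→Q (9), R→City (11).
Cut capacity = 7 + 12 + 9 + 11 = 39.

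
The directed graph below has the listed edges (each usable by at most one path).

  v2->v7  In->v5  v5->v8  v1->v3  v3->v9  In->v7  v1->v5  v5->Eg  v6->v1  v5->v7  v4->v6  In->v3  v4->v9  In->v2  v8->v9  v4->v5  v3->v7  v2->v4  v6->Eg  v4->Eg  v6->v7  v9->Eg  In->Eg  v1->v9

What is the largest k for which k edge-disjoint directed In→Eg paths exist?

4

Assign every edge capacity 1; by Menger, the answer equals the max flow.
Path In→Eg (+1); total 1.
Path In→v5→Eg (+1); total 2.
Path In→v2→v4→Eg (+1); total 3.
Path In→v3→v9→Eg (+1); total 4.
No residual In→Eg path; max flow = 4.
Certifying cut of size 4: {In→Eg, In→v2, In→v3, In→v5}.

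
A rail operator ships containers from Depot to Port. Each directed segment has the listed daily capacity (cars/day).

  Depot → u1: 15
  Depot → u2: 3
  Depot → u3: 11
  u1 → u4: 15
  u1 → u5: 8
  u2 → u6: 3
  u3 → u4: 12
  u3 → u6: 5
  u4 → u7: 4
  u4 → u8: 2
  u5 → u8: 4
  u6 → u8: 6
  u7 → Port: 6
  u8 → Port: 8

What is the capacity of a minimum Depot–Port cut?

Augment Depot→u1→u4→u7→Port: bottleneck 4, flow now 4.
Augment Depot→u1→u4→u8→Port: bottleneck 2, flow now 6.
Augment Depot→u1→u5→u8→Port: bottleneck 4, flow now 10.
Augment Depot→u2→u6→u8→Port: bottleneck 2, flow now 12.
No augmenting path remains; maximum flow = 12.
By max-flow min-cut, the minimum cut capacity equals the max flow.
In the residual graph, reachable from Depot: {Depot, u1, u2, u3, u4, u5, u6, u8}.
Min-cut edges: u4→u7 (4), u8→Port (8); capacity 4 + 8 = 12.

12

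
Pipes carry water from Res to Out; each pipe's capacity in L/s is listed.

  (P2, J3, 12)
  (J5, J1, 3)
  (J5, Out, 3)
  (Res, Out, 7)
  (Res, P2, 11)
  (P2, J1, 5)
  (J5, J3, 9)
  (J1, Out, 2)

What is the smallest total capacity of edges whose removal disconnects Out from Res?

9

Augment Res→Out: bottleneck 7, flow now 7.
Augment Res→P2→J1→Out: bottleneck 2, flow now 9.
No augmenting path remains; maximum flow = 9.
By max-flow min-cut, the minimum cut capacity equals the max flow.
In the residual graph, reachable from Res: {Res, P2, J1, J3}.
Min-cut edges: Res→Out (7), J1→Out (2); capacity 7 + 2 = 9.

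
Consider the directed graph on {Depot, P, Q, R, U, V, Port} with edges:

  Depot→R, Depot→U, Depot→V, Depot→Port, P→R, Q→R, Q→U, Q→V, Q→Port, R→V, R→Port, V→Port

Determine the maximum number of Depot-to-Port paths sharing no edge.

Assign every edge capacity 1; by Menger, the answer equals the max flow.
Path Depot→Port (+1); total 1.
Path Depot→R→Port (+1); total 2.
Path Depot→V→Port (+1); total 3.
No residual Depot→Port path; max flow = 3.
Certifying cut of size 3: {Depot→Port, Depot→R, Depot→V}.

3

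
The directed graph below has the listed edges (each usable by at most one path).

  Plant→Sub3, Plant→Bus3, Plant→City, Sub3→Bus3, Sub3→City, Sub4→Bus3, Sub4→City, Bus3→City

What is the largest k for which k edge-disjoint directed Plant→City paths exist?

3

Assign every edge capacity 1; by Menger, the answer equals the max flow.
Path Plant→City (+1); total 1.
Path Plant→Sub3→City (+1); total 2.
Path Plant→Bus3→City (+1); total 3.
No residual Plant→City path; max flow = 3.
Certifying cut of size 3: {Plant→Bus3, Plant→City, Plant→Sub3}.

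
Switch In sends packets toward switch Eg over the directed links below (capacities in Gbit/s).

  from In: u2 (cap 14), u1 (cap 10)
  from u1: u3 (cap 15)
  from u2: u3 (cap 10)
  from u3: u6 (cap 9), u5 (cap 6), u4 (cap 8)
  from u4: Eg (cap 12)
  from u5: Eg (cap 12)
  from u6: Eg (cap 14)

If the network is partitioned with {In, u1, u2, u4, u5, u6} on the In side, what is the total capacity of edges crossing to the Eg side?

Edges leaving {In, u1, u2, u4, u5, u6}: u1→u3 (15), u2→u3 (10), u4→Eg (12), u5→Eg (12), u6→Eg (14).
Cut capacity = 15 + 10 + 12 + 12 + 14 = 63.

63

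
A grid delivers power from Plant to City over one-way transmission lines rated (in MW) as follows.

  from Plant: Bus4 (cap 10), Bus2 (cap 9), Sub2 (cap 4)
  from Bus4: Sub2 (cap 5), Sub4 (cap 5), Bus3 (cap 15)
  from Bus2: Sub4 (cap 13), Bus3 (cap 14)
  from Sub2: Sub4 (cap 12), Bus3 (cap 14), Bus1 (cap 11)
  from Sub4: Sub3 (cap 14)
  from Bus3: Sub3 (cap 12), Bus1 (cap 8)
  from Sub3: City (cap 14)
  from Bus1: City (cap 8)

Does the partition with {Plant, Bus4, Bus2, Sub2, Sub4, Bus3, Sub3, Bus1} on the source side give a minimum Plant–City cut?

Yes — it is a minimum cut (capacity 22).

Given cut capacity: 14 + 8 = 22.
Augment Plant→Sub2→Bus1→City: bottleneck 4, flow now 4.
Augment Plant→Bus4→Sub2→Bus1→City: bottleneck 4, flow now 8.
Augment Plant→Bus4→Sub4→Sub3→City: bottleneck 5, flow now 13.
Augment Plant→Bus4→Bus3→Sub3→City: bottleneck 1, flow now 14.
Augment Plant→Bus2→Sub4→Sub3→City: bottleneck 8, flow now 22.
No augmenting path remains; maximum flow = 22.
Cut capacity 22 equals the max flow, so it is a minimum cut.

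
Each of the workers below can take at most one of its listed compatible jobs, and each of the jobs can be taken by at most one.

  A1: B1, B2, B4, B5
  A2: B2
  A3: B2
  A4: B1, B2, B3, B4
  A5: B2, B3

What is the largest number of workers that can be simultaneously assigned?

4

Unit-capacity flow: source→left, listed edges, right→sink; max matching = max flow.
Augmenting path A1→B1 (+1); matched 1.
Augmenting path A2→B2 (+1); matched 2.
Augmenting path A4→B3 (+1); matched 3.
Augmenting path A5→B3→A4→B4 (+1); matched 4.
No augmenting path remains; maximum matching = 4.
König certificate: {A1, A4, A5, B2} is a vertex cover of size 4 (every listed pair touches it), so no matching can be larger.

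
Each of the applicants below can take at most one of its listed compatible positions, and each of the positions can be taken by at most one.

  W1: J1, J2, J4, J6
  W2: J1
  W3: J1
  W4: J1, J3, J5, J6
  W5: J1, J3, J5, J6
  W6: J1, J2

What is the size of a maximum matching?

5

Unit-capacity flow: source→left, listed edges, right→sink; max matching = max flow.
Augmenting path W1→J1 (+1); matched 1.
Augmenting path W4→J3 (+1); matched 2.
Augmenting path W5→J5 (+1); matched 3.
Augmenting path W6→J2 (+1); matched 4.
Augmenting path W2→J1→W1→J4 (+1); matched 5.
No augmenting path remains; maximum matching = 5.
König certificate: {W1, W4, W5, W6, J1} is a vertex cover of size 5 (every listed pair touches it), so no matching can be larger.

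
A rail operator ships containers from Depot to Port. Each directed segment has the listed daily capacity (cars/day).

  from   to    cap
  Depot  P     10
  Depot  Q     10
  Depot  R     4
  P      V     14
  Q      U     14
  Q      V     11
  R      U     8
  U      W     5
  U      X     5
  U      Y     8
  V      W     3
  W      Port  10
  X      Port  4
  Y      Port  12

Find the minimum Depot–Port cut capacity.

17

Augment Depot→P→V→W→Port: bottleneck 3, flow now 3.
Augment Depot→Q→U→W→Port: bottleneck 5, flow now 8.
Augment Depot→Q→U→X→Port: bottleneck 4, flow now 12.
Augment Depot→Q→U→Y→Port: bottleneck 1, flow now 13.
Augment Depot→R→U→Y→Port: bottleneck 4, flow now 17.
No augmenting path remains; maximum flow = 17.
By max-flow min-cut, the minimum cut capacity equals the max flow.
In the residual graph, reachable from Depot: {Depot, P, V}.
Min-cut edges: Depot→Q (10), Depot→R (4), V→W (3); capacity 10 + 4 + 3 = 17.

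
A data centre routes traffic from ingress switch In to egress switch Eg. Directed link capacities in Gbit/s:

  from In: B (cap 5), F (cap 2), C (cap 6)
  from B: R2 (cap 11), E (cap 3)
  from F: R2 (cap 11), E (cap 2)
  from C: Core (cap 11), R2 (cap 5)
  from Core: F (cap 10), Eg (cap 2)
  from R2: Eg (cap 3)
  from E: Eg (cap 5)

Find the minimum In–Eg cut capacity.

10

Augment In→B→R2→Eg: bottleneck 3, flow now 3.
Augment In→B→E→Eg: bottleneck 2, flow now 5.
Augment In→F→E→Eg: bottleneck 2, flow now 7.
Augment In→C→Core→Eg: bottleneck 2, flow now 9.
Augment In→C→R2→B→E→Eg: bottleneck 1, flow now 10. (uses reverse residual edge)
No augmenting path remains; maximum flow = 10.
By max-flow min-cut, the minimum cut capacity equals the max flow.
In the residual graph, reachable from In: {In, B, F, C, Core, R2}.
Min-cut edges: B→E (3), F→E (2), Core→Eg (2), R2→Eg (3); capacity 3 + 2 + 2 + 3 = 10.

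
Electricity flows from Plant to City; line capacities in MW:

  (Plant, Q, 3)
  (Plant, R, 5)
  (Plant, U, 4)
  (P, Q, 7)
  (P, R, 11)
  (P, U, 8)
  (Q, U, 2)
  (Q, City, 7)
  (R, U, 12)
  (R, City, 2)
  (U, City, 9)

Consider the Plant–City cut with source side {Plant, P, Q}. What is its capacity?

37

Edges leaving {Plant, P, Q}: Plant→R (5), Plant→U (4), P→R (11), P→U (8), Q→U (2), Q→City (7).
Cut capacity = 5 + 4 + 11 + 8 + 2 + 7 = 37.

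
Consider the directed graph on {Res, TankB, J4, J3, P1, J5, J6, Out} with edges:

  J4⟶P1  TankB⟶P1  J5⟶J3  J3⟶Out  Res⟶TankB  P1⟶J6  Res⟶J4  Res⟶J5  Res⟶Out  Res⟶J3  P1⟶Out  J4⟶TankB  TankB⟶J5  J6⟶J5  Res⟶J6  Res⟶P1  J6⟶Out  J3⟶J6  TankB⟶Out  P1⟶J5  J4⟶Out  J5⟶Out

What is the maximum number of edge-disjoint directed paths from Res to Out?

7

Assign every edge capacity 1; by Menger, the answer equals the max flow.
Path Res→Out (+1); total 1.
Path Res→TankB→Out (+1); total 2.
Path Res→J4→Out (+1); total 3.
Path Res→J3→Out (+1); total 4.
Path Res→P1→Out (+1); total 5.
Path Res→J5→Out (+1); total 6.
Path Res→J6→Out (+1); total 7.
No residual Res→Out path; max flow = 7.
Certifying cut of size 7: {Res→J3, Res→J4, Res→J5, Res→J6, Res→Out, Res→P1, Res→TankB}.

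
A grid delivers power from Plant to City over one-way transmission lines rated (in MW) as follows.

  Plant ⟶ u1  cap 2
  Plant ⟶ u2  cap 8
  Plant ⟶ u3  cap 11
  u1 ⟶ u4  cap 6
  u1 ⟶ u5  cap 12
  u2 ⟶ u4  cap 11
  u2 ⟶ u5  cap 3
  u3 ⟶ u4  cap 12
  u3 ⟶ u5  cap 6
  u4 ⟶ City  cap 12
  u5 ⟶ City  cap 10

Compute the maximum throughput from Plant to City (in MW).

21

Augment Plant→u1→u4→City: bottleneck 2, flow now 2.
Augment Plant→u2→u4→City: bottleneck 8, flow now 10.
Augment Plant→u3→u4→City: bottleneck 2, flow now 12.
Augment Plant→u3→u5→City: bottleneck 6, flow now 18.
Augment Plant→u3→u4→u1→u5→City: bottleneck 2, flow now 20. (uses reverse residual edge)
Augment Plant→u3→u4→u2→u5→City: bottleneck 1, flow now 21. (uses reverse residual edge)
No augmenting path remains; maximum flow = 21.
In the residual graph, reachable from Plant: {Plant}.
Min-cut edges: Plant→u1 (2), Plant→u2 (8), Plant→u3 (11); capacity 2 + 8 + 11 = 21.
This cut is saturated, so no flow can exceed 21.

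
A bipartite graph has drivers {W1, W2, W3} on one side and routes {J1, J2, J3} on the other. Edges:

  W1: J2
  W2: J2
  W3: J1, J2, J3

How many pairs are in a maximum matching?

2

Unit-capacity flow: source→left, listed edges, right→sink; max matching = max flow.
Augmenting path W1→J2 (+1); matched 1.
Augmenting path W3→J1 (+1); matched 2.
No augmenting path remains; maximum matching = 2.
König certificate: {W3, J2} is a vertex cover of size 2 (every listed pair touches it), so no matching can be larger.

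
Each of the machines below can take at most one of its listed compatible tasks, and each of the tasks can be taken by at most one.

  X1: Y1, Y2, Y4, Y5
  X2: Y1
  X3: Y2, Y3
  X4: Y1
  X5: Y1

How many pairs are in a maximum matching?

Unit-capacity flow: source→left, listed edges, right→sink; max matching = max flow.
Augmenting path X1→Y1 (+1); matched 1.
Augmenting path X3→Y2 (+1); matched 2.
Augmenting path X2→Y1→X1→Y4 (+1); matched 3.
No augmenting path remains; maximum matching = 3.
König certificate: {X1, X3, Y1} is a vertex cover of size 3 (every listed pair touches it), so no matching can be larger.

3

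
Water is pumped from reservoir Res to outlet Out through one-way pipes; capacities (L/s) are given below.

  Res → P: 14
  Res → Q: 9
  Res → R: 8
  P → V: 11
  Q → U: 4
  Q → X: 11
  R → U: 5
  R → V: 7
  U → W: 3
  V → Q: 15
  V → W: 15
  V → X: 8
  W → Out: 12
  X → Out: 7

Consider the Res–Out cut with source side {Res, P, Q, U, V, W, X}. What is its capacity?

Edges leaving {Res, P, Q, U, V, W, X}: Res→R (8), W→Out (12), X→Out (7).
Cut capacity = 8 + 12 + 7 = 27.

27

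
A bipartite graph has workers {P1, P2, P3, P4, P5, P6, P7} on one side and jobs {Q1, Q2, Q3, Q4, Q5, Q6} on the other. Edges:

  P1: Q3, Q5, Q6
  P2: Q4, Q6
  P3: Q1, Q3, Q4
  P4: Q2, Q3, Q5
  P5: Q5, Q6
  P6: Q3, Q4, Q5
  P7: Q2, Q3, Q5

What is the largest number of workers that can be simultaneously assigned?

Unit-capacity flow: source→left, listed edges, right→sink; max matching = max flow.
Augmenting path P1→Q3 (+1); matched 1.
Augmenting path P2→Q4 (+1); matched 2.
Augmenting path P3→Q1 (+1); matched 3.
Augmenting path P4→Q2 (+1); matched 4.
Augmenting path P5→Q5 (+1); matched 5.
Augmenting path P6→Q3→P1→Q6 (+1); matched 6.
No augmenting path remains; maximum matching = 6.
König certificate: {P3, Q2, Q3, Q4, Q5, Q6} is a vertex cover of size 6 (every listed pair touches it), so no matching can be larger.

6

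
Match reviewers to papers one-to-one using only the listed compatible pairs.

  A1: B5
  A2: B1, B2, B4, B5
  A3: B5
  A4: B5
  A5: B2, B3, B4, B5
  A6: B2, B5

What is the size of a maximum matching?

4

Unit-capacity flow: source→left, listed edges, right→sink; max matching = max flow.
Augmenting path A1→B5 (+1); matched 1.
Augmenting path A2→B1 (+1); matched 2.
Augmenting path A5→B2 (+1); matched 3.
Augmenting path A6→B2→A5→B3 (+1); matched 4.
No augmenting path remains; maximum matching = 4.
König certificate: {A2, A5, A6, B5} is a vertex cover of size 4 (every listed pair touches it), so no matching can be larger.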